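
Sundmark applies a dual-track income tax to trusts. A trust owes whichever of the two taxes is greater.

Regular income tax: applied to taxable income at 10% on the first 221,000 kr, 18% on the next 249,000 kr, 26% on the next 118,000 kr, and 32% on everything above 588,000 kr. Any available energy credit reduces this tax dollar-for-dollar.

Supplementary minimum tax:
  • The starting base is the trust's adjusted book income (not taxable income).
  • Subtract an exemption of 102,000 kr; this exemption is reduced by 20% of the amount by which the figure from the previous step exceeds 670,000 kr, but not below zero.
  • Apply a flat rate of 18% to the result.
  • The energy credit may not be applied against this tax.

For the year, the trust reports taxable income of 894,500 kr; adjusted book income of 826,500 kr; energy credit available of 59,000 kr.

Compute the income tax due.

Supplementary minimum tax:
  Base (adjusted book income): 826,500 kr
  Exemption: 102,000 kr − 20% × (826,500 kr − 670,000 kr) = 102,000 kr − 31,300 kr = 70,700 kr
  Base: 826,500 kr − 70,700 kr = 755,800 kr
  755,800 kr × 18% = 136,044 kr

Regular income tax:
  221,000 kr × 10% = 22,100 kr
  249,000 kr × 18% = 44,820 kr
  118,000 kr × 26% = 30,680 kr
  306,500 kr × 32% = 98,080 kr
  → 195,680 kr
  Less energy credit 59,000 kr → 136,680 kr

136,680 kr > 136,044 kr, so the regular income tax governs.

136,680 kr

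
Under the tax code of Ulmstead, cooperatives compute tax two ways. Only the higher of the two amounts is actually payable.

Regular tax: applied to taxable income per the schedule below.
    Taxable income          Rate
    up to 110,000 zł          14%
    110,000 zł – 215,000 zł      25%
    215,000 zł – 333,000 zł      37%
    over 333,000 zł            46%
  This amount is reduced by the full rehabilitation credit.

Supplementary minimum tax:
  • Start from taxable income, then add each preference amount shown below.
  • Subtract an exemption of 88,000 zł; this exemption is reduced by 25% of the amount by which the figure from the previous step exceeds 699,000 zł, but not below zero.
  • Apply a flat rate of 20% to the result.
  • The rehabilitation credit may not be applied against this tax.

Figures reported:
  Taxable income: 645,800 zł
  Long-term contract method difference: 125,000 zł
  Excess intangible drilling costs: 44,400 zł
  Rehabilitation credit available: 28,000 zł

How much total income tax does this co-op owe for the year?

Supplementary minimum tax:
  Adjusted income: 645,800 zł + 125,000 zł + 44,400 zł = 815,200 zł
  Exemption: 88,000 zł − 25% × (815,200 zł − 699,000 zł) = 88,000 zł − 29,050 zł = 58,950 zł
  Base: 815,200 zł − 58,950 zł = 756,250 zł
  756,250 zł × 20% = 151,250 zł

Regular tax:
  110,000 zł × 14% = 15,400 zł
  105,000 zł × 25% = 26,250 zł
  118,000 zł × 37% = 43,660 zł
  312,800 zł × 46% = 143,888 zł
  → 229,198 zł
  Less rehabilitation credit 28,000 zł → 201,198 zł

201,198 zł > 151,250 zł, so the regular tax governs.

201,198 zł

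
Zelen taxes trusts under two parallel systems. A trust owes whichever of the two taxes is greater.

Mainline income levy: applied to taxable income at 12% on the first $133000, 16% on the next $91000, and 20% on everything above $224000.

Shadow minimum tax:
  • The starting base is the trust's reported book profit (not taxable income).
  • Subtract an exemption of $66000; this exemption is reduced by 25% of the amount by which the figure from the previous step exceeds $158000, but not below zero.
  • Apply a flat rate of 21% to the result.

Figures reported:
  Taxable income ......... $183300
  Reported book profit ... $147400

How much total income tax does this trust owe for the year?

$24008

Shadow minimum tax:
  Base (reported book profit): $147400
  Exemption: $147400 ≤ $158000, so full $66000 applies
  Base: $147400 − $66000 = $81400
  $81400 × 21% = $17094

Mainline income levy:
  $133000 × 12% = $15960
  $50300 × 16% = $8048
  → $24008

$24008 > $17094, so the mainline income levy governs.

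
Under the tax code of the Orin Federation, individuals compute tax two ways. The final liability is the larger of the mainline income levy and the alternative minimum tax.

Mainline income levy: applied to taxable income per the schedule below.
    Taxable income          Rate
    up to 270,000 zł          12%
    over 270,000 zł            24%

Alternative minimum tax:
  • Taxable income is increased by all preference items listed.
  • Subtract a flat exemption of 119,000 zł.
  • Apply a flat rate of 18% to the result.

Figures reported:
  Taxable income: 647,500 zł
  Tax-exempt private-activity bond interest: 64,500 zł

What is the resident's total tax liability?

Alternative minimum tax:
  Adjusted income: 647,500 zł + 64,500 zł = 712,000 zł
  Less exemption 119,000 zł → base 593,000 zł
  593,000 zł × 18% = 106,740 zł

Mainline income levy:
  270,000 zł × 12% = 32,400 zł
  377,500 zł × 24% = 90,600 zł
  → 123,000 zł

123,000 zł > 106,740 zł, so the mainline income levy governs.

123,000 zł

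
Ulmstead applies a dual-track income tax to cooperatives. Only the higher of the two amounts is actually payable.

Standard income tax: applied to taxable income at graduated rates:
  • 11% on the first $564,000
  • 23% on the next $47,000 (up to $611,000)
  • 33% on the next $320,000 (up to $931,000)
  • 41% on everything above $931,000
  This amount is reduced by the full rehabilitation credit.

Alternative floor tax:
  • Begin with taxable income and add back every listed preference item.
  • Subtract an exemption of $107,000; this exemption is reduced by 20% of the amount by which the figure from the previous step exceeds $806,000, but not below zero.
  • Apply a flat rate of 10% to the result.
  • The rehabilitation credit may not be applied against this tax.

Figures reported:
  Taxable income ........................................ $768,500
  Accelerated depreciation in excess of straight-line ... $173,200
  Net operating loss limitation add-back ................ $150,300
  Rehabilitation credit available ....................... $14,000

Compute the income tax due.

Standard income tax:
  $564,000 × 11% = $62,040
  $47,000 × 23% = $10,810
  $157,500 × 33% = $51,975
  → $124,825
  Less rehabilitation credit $14,000 → $110,825

Alternative floor tax:
  Adjusted income: $768,500 + $173,200 + $150,300 = $1,092,000
  Exemption: $107,000 − 20% × ($1,092,000 − $806,000) = $107,000 − $57,200 = $49,800
  Base: $1,092,000 − $49,800 = $1,042,200
  $1,042,200 × 10% = $104,220

$110,825 > $104,220, so the standard income tax governs.

$110,825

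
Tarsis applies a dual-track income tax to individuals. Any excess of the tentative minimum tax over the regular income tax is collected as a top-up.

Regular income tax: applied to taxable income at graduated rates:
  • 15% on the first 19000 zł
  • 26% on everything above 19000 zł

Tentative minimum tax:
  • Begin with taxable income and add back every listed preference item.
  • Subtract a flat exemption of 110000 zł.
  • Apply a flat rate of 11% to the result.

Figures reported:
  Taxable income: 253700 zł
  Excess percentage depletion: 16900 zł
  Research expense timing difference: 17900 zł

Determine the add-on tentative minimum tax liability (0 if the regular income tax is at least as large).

0 zł

Regular income tax:
  19000 zł × 15% = 2850 zł
  234700 zł × 26% = 61022 zł
  → 63872 zł

Tentative minimum tax:
  Adjusted income: 253700 zł + 16900 zł + 17900 zł = 288500 zł
  Less exemption 110000 zł → base 178500 zł
  178500 zł × 11% = 19635 zł

19635 zł ≤ 63872 zł, so no add-on is due.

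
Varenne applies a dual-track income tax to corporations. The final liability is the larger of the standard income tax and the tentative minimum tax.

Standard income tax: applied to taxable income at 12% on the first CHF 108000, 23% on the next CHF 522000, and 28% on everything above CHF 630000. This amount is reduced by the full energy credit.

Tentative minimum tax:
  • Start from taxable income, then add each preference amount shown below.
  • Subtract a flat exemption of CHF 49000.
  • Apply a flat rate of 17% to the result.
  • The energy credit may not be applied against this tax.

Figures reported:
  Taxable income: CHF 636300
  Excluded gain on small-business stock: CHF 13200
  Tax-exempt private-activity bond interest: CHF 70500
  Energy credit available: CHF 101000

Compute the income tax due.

CHF 114070

Standard income tax:
  CHF 108000 × 12% = CHF 12960
  CHF 522000 × 23% = CHF 120060
  CHF 6300 × 28% = CHF 1764
  → CHF 134784
  Less energy credit CHF 101000 → CHF 33784

Tentative minimum tax:
  Adjusted income: CHF 636300 + CHF 13200 + CHF 70500 = CHF 720000
  Less exemption CHF 49000 → base CHF 671000
  CHF 671000 × 17% = CHF 114070

CHF 114070 > CHF 33784, so the tentative minimum tax is the binding amount.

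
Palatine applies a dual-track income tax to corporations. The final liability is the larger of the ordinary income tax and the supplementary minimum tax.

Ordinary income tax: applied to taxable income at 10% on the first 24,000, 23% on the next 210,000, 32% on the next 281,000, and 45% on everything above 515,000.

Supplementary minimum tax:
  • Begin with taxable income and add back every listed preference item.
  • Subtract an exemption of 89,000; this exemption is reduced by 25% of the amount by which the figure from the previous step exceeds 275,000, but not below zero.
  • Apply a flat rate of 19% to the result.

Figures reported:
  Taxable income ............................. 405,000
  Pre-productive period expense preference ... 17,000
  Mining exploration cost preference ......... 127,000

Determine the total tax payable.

105,420

Supplementary minimum tax:
  Adjusted income: 405,000 + 17,000 + 127,000 = 549,000
  Exemption: 89,000 − 25% × (549,000 − 275,000) = 89,000 − 68,500 = 20,500
  Base: 549,000 − 20,500 = 528,500
  528,500 × 19% = 100,415

Ordinary income tax:
  24,000 × 10% = 2,400
  210,000 × 23% = 48,300
  171,000 × 32% = 54,720
  → 105,420

105,420 > 100,415, so the ordinary income tax governs.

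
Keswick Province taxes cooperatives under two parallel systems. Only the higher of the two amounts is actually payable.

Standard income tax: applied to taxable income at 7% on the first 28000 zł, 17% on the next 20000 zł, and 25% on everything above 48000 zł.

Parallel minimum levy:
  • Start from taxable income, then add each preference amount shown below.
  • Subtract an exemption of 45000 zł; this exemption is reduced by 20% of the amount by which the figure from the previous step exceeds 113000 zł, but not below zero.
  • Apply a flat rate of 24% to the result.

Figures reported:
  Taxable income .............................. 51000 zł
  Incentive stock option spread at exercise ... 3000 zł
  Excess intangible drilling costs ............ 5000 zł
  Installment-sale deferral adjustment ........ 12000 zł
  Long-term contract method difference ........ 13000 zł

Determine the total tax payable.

Standard income tax:
  28000 zł × 7% = 1960 zł
  20000 zł × 17% = 3400 zł
  3000 zł × 25% = 750 zł
  → 6110 zł

Parallel minimum levy:
  Adjusted income: 51000 zł + 3000 zł + 5000 zł + 12000 zł + 13000 zł = 84000 zł
  Exemption: 84000 zł ≤ 113000 zł, so full 45000 zł applies
  Base: 84000 zł − 45000 zł = 39000 zł
  39000 zł × 24% = 9360 zł

9360 zł > 6110 zł, so the parallel minimum levy is the binding amount.

9360 zł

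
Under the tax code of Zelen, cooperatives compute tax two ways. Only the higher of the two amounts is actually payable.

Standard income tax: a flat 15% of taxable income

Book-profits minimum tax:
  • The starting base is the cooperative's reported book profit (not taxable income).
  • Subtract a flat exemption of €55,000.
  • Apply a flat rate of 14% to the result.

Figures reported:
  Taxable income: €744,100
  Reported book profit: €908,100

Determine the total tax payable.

Standard income tax:
  €744,100 × 15% = €111,615

Book-profits minimum tax:
  Base (reported book profit): €908,100
  Less exemption €55,000 → base €853,100
  €853,100 × 14% = €119,434

€119,434 > €111,615, so the book-profits minimum tax is the binding amount.

€119,434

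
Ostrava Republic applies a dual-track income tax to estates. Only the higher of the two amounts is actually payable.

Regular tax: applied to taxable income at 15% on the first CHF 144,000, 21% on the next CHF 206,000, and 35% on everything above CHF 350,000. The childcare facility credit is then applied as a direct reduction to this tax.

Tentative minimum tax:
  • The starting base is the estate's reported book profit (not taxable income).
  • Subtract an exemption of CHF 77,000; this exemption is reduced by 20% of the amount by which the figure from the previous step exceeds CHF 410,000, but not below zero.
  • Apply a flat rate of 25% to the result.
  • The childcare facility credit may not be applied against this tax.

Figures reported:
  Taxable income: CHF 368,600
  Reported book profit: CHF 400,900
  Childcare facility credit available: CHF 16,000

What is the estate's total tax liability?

CHF 80,975

Tentative minimum tax:
  Base (reported book profit): CHF 400,900
  Exemption: CHF 400,900 ≤ CHF 410,000, so full CHF 77,000 applies
  Base: CHF 400,900 − CHF 77,000 = CHF 323,900
  CHF 323,900 × 25% = CHF 80,975

Regular tax:
  CHF 144,000 × 15% = CHF 21,600
  CHF 206,000 × 21% = CHF 43,260
  CHF 18,600 × 35% = CHF 6,510
  → CHF 71,370
  Less childcare facility credit CHF 16,000 → CHF 55,370

CHF 80,975 > CHF 55,370, so the tentative minimum tax is the binding amount.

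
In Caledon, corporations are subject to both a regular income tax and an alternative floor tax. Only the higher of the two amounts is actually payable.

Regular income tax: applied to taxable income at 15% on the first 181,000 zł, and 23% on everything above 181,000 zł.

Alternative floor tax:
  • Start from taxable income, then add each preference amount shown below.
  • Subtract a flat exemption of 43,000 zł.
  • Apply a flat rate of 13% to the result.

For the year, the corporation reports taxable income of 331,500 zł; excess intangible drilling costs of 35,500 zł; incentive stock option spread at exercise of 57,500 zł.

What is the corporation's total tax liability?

Alternative floor tax:
  Adjusted income: 331,500 zł + 35,500 zł + 57,500 zł = 424,500 zł
  Less exemption 43,000 zł → base 381,500 zł
  381,500 zł × 13% = 49,595 zł

Regular income tax:
  181,000 zł × 15% = 27,150 zł
  150,500 zł × 23% = 34,615 zł
  → 61,765 zł

61,765 zł > 49,595 zł, so the regular income tax governs.

61,765 zł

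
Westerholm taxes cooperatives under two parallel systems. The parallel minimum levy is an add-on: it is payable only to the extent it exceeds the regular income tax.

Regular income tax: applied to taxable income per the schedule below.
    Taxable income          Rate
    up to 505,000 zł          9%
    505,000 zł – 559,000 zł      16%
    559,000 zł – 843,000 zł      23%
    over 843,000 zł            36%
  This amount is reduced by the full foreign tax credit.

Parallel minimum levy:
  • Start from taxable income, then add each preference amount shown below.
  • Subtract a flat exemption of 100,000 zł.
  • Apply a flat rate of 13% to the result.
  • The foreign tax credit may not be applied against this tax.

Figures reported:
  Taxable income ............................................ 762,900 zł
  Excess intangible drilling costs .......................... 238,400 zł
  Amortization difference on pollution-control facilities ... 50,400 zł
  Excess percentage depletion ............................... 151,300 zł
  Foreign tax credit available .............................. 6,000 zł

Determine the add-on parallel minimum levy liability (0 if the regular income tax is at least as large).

Regular income tax:
  505,000 zł × 9% = 45,450 zł
  54,000 zł × 16% = 8,640 zł
  203,900 zł × 23% = 46,897 zł
  → 100,987 zł
  Less foreign tax credit 6,000 zł → 94,987 zł

Parallel minimum levy:
  Adjusted income: 762,900 zł + 238,400 zł + 50,400 zł + 151,300 zł = 1,203,000 zł
  Less exemption 100,000 zł → base 1,103,000 zł
  1,103,000 zł × 13% = 143,390 zł

Excess of parallel minimum levy over regular income tax: 143,390 zł − 94,987 zł = 48,403 zł.

48,403 zł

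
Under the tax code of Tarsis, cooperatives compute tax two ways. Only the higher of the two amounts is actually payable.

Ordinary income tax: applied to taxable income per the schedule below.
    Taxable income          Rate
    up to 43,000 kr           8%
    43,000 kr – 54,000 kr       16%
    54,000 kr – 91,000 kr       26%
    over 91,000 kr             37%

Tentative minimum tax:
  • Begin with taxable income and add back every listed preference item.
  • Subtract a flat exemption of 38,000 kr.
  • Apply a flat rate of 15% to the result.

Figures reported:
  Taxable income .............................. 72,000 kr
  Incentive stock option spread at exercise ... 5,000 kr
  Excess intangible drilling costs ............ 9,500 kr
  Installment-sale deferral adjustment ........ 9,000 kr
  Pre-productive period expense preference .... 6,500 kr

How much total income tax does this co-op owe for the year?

9,880 kr

Ordinary income tax:
  43,000 kr × 8% = 3,440 kr
  11,000 kr × 16% = 1,760 kr
  18,000 kr × 26% = 4,680 kr
  → 9,880 kr

Tentative minimum tax:
  Adjusted income: 72,000 kr + 5,000 kr + 9,500 kr + 9,000 kr + 6,500 kr = 102,000 kr
  Less exemption 38,000 kr → base 64,000 kr
  64,000 kr × 15% = 9,600 kr

9,880 kr > 9,600 kr, so the ordinary income tax governs.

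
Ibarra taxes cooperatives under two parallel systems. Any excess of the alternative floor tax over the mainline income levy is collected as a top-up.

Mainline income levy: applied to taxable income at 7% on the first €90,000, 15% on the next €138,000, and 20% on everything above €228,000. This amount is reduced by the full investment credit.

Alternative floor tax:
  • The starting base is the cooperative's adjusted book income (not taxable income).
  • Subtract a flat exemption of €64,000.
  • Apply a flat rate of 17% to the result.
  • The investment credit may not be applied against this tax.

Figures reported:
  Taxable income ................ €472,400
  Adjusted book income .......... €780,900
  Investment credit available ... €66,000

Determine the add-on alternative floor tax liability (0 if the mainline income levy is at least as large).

Alternative floor tax:
  Base (adjusted book income): €780,900
  Less exemption €64,000 → base €716,900
  €716,900 × 17% = €121,873

Mainline income levy:
  €90,000 × 7% = €6,300
  €138,000 × 15% = €20,700
  €244,400 × 20% = €48,880
  → €75,880
  Less investment credit €66,000 → €9,880

Excess of alternative floor tax over mainline income levy: €121,873 − €9,880 = €111,993.

€111,993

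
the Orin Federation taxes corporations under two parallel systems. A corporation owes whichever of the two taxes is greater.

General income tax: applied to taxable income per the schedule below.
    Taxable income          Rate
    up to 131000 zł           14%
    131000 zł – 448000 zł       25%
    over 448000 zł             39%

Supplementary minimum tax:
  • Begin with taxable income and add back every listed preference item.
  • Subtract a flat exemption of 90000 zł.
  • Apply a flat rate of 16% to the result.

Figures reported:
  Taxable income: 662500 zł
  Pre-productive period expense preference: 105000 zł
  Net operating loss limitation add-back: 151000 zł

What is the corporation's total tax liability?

181245 zł

General income tax:
  131000 zł × 14% = 18340 zł
  317000 zł × 25% = 79250 zł
  214500 zł × 39% = 83655 zł
  → 181245 zł

Supplementary minimum tax:
  Adjusted income: 662500 zł + 105000 zł + 151000 zł = 918500 zł
  Less exemption 90000 zł → base 828500 zł
  828500 zł × 16% = 132560 zł

181245 zł > 132560 zł, so the general income tax governs.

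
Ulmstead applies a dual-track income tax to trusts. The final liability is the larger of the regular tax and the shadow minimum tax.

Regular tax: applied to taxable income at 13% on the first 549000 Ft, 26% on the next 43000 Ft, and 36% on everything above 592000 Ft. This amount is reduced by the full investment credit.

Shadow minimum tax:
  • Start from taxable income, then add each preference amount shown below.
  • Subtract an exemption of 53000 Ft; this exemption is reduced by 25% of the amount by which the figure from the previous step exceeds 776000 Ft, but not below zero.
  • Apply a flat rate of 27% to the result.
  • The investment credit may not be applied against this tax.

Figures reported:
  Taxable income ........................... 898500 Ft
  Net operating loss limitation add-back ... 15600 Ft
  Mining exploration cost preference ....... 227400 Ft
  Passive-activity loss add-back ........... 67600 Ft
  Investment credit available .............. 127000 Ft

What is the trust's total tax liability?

Shadow minimum tax:
  Adjusted income: 898500 Ft + 15600 Ft + 227400 Ft + 67600 Ft = 1209100 Ft
  Exemption: 25% × (1209100 Ft − 776000 Ft) = 108275 Ft ≥ 53000 Ft, so the exemption is fully phased out
  Base: 1209100 Ft − 0 Ft = 1209100 Ft
  1209100 Ft × 27% = 326457 Ft

Regular tax:
  549000 Ft × 13% = 71370 Ft
  43000 Ft × 26% = 11180 Ft
  306500 Ft × 36% = 110340 Ft
  → 192890 Ft
  Less investment credit 127000 Ft → 65890 Ft

326457 Ft > 65890 Ft, so the shadow minimum tax is the binding amount.

326457 Ft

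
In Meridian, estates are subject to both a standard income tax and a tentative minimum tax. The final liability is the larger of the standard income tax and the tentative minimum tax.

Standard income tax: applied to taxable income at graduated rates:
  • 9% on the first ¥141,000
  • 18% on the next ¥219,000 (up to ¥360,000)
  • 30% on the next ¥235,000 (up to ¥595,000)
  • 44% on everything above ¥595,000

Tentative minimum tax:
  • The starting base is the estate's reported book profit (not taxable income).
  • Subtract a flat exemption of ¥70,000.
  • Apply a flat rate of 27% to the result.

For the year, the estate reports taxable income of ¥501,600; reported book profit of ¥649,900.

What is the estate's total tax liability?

¥156,573

Tentative minimum tax:
  Base (reported book profit): ¥649,900
  Less exemption ¥70,000 → base ¥579,900
  ¥579,900 × 27% = ¥156,573

Standard income tax:
  ¥141,000 × 9% = ¥12,690
  ¥219,000 × 18% = ¥39,420
  ¥141,600 × 30% = ¥42,480
  → ¥94,590

¥156,573 > ¥94,590, so the tentative minimum tax is the binding amount.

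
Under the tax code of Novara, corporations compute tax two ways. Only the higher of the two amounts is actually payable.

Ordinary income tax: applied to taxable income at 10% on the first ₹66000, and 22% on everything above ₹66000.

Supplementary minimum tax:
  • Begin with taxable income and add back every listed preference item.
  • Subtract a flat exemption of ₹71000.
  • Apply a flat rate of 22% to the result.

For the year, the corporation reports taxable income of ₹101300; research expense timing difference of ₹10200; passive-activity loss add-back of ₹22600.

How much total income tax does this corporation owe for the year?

₹14366

Supplementary minimum tax:
  Adjusted income: ₹101300 + ₹10200 + ₹22600 = ₹134100
  Less exemption ₹71000 → base ₹63100
  ₹63100 × 22% = ₹13882

Ordinary income tax:
  ₹66000 × 10% = ₹6600
  ₹35300 × 22% = ₹7766
  → ₹14366

₹14366 > ₹13882, so the ordinary income tax governs.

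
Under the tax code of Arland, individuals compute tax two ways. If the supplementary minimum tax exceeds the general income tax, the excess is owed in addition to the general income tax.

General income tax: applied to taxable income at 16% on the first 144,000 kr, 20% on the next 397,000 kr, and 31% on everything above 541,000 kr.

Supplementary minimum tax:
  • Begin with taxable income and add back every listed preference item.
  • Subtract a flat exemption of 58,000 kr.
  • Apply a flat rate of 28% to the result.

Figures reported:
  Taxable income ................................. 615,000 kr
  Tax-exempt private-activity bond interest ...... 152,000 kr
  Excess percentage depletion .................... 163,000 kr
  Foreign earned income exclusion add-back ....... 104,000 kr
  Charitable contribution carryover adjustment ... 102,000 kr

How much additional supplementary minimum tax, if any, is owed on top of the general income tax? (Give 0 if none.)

Supplementary minimum tax:
  Adjusted income: 615,000 kr + 152,000 kr + 163,000 kr + 104,000 kr + 102,000 kr = 1,136,000 kr
  Less exemption 58,000 kr → base 1,078,000 kr
  1,078,000 kr × 28% = 301,840 kr

General income tax:
  144,000 kr × 16% = 23,040 kr
  397,000 kr × 20% = 79,400 kr
  74,000 kr × 31% = 22,940 kr
  → 125,380 kr

Excess of supplementary minimum tax over general income tax: 301,840 kr − 125,380 kr = 176,460 kr.

176,460 kr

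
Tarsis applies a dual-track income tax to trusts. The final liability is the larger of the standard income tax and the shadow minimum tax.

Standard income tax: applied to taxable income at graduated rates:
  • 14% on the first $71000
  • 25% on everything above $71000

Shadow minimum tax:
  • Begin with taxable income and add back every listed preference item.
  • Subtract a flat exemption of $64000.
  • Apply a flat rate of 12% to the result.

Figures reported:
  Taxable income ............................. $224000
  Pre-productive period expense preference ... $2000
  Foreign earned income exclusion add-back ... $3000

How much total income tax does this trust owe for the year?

$48190

Standard income tax:
  $71000 × 14% = $9940
  $153000 × 25% = $38250
  → $48190

Shadow minimum tax:
  Adjusted income: $224000 + $2000 + $3000 = $229000
  Less exemption $64000 → base $165000
  $165000 × 12% = $19800

$48190 > $19800, so the standard income tax governs.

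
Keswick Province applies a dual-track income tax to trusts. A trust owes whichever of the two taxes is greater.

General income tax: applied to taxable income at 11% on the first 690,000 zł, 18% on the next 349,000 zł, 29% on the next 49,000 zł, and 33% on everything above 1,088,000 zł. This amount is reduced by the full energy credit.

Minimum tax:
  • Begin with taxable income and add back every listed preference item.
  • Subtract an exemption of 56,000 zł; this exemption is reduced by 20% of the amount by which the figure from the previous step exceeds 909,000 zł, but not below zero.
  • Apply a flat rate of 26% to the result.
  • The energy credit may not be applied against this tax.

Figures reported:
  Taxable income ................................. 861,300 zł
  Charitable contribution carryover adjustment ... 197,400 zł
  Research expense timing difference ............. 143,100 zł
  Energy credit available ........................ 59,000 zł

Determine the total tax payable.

312,468 zł

General income tax:
  690,000 zł × 11% = 75,900 zł
  171,300 zł × 18% = 30,834 zł
  → 106,734 zł
  Less energy credit 59,000 zł → 47,734 zł

Minimum tax:
  Adjusted income: 861,300 zł + 197,400 zł + 143,100 zł = 1,201,800 zł
  Exemption: 20% × (1,201,800 zł − 909,000 zł) = 58,560 zł ≥ 56,000 zł, so the exemption is fully phased out
  Base: 1,201,800 zł − 0 zł = 1,201,800 zł
  1,201,800 zł × 26% = 312,468 zł

312,468 zł > 47,734 zł, so the minimum tax is the binding amount.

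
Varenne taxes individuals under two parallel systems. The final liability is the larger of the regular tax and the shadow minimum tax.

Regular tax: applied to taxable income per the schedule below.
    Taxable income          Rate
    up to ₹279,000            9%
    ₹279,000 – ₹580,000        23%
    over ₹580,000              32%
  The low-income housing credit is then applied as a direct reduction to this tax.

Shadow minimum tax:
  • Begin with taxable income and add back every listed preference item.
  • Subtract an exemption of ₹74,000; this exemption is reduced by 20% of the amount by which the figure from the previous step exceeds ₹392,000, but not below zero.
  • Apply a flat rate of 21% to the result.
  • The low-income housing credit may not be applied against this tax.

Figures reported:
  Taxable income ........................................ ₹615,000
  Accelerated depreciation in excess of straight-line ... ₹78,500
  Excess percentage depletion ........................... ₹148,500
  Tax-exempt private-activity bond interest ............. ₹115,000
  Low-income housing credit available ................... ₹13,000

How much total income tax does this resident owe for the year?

₹200,970

Regular tax:
  ₹279,000 × 9% = ₹25,110
  ₹301,000 × 23% = ₹69,230
  ₹35,000 × 32% = ₹11,200
  → ₹105,540
  Less low-income housing credit ₹13,000 → ₹92,540

Shadow minimum tax:
  Adjusted income: ₹615,000 + ₹78,500 + ₹148,500 + ₹115,000 = ₹957,000
  Exemption: 20% × (₹957,000 − ₹392,000) = ₹113,000 ≥ ₹74,000, so the exemption is fully phased out
  Base: ₹957,000 − ₹0 = ₹957,000
  ₹957,000 × 21% = ₹200,970

₹200,970 > ₹92,540, so the shadow minimum tax is the binding amount.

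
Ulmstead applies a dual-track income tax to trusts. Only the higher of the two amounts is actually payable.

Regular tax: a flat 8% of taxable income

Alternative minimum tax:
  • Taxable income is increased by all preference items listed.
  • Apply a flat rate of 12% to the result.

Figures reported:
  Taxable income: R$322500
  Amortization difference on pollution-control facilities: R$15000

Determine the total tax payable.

R$40500

Regular tax:
  R$322500 × 8% = R$25800

Alternative minimum tax:
  Adjusted income: R$322500 + R$15000 = R$337500
  R$337500 × 12% = R$40500

R$40500 > R$25800, so the alternative minimum tax is the binding amount.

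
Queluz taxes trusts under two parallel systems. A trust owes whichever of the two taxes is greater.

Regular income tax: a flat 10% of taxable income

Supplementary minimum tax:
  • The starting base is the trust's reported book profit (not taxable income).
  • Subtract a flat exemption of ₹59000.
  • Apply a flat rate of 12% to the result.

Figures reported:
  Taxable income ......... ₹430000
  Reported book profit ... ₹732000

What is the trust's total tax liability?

Regular income tax:
  ₹430000 × 10% = ₹43000

Supplementary minimum tax:
  Base (reported book profit): ₹732000
  Less exemption ₹59000 → base ₹673000
  ₹673000 × 12% = ₹80760

₹80760 > ₹43000, so the supplementary minimum tax is the binding amount.

₹80760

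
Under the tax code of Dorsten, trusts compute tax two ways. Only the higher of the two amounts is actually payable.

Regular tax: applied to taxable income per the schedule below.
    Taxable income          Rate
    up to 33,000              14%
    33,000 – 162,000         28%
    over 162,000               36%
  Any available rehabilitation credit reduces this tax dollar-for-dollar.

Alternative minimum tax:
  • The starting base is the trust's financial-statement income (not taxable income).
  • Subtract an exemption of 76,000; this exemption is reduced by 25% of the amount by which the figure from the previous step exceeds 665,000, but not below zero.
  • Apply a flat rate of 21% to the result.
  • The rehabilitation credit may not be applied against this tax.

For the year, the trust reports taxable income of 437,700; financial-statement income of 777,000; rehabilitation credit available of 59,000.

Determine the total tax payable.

153,090

Regular tax:
  33,000 × 14% = 4,620
  129,000 × 28% = 36,120
  275,700 × 36% = 99,252
  → 139,992
  Less rehabilitation credit 59,000 → 80,992

Alternative minimum tax:
  Base (financial-statement income): 777,000
  Exemption: 76,000 − 25% × (777,000 − 665,000) = 76,000 − 28,000 = 48,000
  Base: 777,000 − 48,000 = 729,000
  729,000 × 21% = 153,090

153,090 > 80,992, so the alternative minimum tax is the binding amount.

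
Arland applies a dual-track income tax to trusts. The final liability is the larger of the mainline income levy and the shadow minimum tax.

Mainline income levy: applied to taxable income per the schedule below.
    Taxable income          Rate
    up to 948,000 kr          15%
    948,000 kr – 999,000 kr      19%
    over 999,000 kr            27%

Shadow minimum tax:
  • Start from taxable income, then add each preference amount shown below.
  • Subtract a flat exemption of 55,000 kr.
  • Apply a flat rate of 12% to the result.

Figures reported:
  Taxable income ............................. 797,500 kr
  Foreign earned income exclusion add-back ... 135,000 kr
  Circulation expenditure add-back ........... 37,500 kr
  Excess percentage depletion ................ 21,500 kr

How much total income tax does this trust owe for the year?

119,625 kr

Mainline income levy:
  797,500 kr × 15% = 119,625 kr

Shadow minimum tax:
  Adjusted income: 797,500 kr + 135,000 kr + 37,500 kr + 21,500 kr = 991,500 kr
  Less exemption 55,000 kr → base 936,500 kr
  936,500 kr × 12% = 112,380 kr

119,625 kr > 112,380 kr, so the mainline income levy governs.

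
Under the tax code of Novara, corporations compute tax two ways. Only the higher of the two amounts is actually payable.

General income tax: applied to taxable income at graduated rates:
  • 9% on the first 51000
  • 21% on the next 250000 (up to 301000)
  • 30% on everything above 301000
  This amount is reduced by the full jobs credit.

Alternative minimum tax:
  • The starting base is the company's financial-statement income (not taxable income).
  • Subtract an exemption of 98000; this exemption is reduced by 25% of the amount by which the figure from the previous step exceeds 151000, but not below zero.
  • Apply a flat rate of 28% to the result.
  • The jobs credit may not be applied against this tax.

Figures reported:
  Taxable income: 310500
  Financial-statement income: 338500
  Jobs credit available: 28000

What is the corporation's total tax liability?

General income tax:
  51000 × 9% = 4590
  250000 × 21% = 52500
  9500 × 30% = 2850
  → 59940
  Less jobs credit 28000 → 31940

Alternative minimum tax:
  Base (financial-statement income): 338500
  Exemption: 98000 − 25% × (338500 − 151000) = 98000 − 46875 = 51125
  Base: 338500 − 51125 = 287375
  287375 × 28% = 80465

80465 > 31940, so the alternative minimum tax is the binding amount.

80465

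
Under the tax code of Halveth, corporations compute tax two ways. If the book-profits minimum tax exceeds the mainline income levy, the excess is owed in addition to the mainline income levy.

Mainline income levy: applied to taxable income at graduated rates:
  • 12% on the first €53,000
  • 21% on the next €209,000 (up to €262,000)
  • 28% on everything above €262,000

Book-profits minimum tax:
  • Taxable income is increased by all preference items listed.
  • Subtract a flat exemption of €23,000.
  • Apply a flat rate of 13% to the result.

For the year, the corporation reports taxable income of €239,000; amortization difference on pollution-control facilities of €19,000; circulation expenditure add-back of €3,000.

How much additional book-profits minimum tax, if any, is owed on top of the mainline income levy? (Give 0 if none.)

Mainline income levy:
  €53,000 × 12% = €6,360
  €186,000 × 21% = €39,060
  → €45,420

Book-profits minimum tax:
  Adjusted income: €239,000 + €19,000 + €3,000 = €261,000
  Less exemption €23,000 → base €238,000
  €238,000 × 13% = €30,940

€30,940 ≤ €45,420, so no add-on is due.

€0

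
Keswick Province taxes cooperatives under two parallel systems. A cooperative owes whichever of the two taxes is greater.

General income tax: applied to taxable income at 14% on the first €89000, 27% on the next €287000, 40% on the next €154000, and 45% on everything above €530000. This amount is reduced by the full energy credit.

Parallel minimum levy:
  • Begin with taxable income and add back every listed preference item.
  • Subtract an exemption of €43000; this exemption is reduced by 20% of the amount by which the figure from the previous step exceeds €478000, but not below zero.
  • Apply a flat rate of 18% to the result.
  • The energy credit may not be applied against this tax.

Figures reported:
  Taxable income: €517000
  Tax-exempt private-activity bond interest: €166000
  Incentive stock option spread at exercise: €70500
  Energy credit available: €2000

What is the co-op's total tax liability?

General income tax:
  €89000 × 14% = €12460
  €287000 × 27% = €77490
  €141000 × 40% = €56400
  → €146350
  Less energy credit €2000 → €144350

Parallel minimum levy:
  Adjusted income: €517000 + €166000 + €70500 = €753500
  Exemption: 20% × (€753500 − €478000) = €55100 ≥ €43000, so the exemption is fully phased out
  Base: €753500 − €0 = €753500
  €753500 × 18% = €135630

€144350 > €135630, so the general income tax governs.

€144350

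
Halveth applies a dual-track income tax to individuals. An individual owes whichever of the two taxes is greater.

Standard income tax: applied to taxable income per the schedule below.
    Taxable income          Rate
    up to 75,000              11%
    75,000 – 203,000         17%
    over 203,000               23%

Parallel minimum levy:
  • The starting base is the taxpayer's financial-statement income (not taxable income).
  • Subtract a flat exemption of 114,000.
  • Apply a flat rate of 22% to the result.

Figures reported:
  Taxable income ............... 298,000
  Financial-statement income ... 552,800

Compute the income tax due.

96,536

Standard income tax:
  75,000 × 11% = 8,250
  128,000 × 17% = 21,760
  95,000 × 23% = 21,850
  → 51,860

Parallel minimum levy:
  Base (financial-statement income): 552,800
  Less exemption 114,000 → base 438,800
  438,800 × 22% = 96,536

96,536 > 51,860, so the parallel minimum levy is the binding amount.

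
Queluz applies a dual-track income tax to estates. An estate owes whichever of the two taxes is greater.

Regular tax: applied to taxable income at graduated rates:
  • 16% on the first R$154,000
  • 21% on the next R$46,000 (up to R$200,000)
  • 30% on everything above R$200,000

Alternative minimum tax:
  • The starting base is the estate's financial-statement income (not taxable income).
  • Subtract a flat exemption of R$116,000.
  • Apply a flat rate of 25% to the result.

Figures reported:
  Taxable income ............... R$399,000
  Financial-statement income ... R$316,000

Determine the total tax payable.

Alternative minimum tax:
  Base (financial-statement income): R$316,000
  Less exemption R$116,000 → base R$200,000
  R$200,000 × 25% = R$50,000

Regular tax:
  R$154,000 × 16% = R$24,640
  R$46,000 × 21% = R$9,660
  R$199,000 × 30% = R$59,700
  → R$94,000

R$94,000 > R$50,000, so the regular tax governs.

R$94,000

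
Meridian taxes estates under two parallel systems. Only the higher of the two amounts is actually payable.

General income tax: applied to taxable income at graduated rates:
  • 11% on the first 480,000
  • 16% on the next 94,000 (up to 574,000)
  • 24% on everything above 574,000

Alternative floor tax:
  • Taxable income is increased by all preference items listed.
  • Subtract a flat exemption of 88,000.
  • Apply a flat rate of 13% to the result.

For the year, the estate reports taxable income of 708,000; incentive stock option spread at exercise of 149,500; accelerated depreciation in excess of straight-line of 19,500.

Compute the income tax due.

General income tax:
  480,000 × 11% = 52,800
  94,000 × 16% = 15,040
  134,000 × 24% = 32,160
  → 100,000

Alternative floor tax:
  Adjusted income: 708,000 + 149,500 + 19,500 = 877,000
  Less exemption 88,000 → base 789,000
  789,000 × 13% = 102,570

102,570 > 100,000, so the alternative floor tax is the binding amount.

102,570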